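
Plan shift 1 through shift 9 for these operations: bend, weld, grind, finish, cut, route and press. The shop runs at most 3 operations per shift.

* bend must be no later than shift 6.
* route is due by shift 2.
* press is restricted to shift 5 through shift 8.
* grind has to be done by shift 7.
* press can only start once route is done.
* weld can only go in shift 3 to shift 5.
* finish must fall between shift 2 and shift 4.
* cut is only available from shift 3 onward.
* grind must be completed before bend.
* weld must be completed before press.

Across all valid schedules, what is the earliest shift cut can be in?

Cut is available from shift 3.
cut at shift 3 is achievable: grind=shift 1; weld=shift 3; cut=shift 3; bend=shift 2; finish=shift 2; route=shift 1; press=shift 5.

shift 3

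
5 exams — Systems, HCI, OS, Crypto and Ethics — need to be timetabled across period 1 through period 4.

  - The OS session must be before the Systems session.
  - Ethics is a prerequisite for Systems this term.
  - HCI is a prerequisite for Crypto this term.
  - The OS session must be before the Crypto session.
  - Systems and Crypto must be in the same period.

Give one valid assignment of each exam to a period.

OS -> period 1, Ethics -> period 1, Crypto -> period 2, HCI -> period 1, Systems -> period 2

Checking: OS(period 1) before Crypto(period 2); Ethics(period 1) before Systems(period 2); OS(period 1) before Systems(period 2); HCI(period 1) before Crypto(period 2); Systems = Crypto = period 2.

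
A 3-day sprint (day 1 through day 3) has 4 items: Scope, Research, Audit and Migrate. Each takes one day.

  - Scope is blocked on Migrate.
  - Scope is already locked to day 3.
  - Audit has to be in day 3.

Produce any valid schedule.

Scope -> day 3, Audit -> day 3, Research -> day 1, Migrate -> day 1

Checking: Migrate(day 1) before Scope(day 3); Audit=day 3 in [day 3,day 3]; Scope=day 3 in [day 3,day 3].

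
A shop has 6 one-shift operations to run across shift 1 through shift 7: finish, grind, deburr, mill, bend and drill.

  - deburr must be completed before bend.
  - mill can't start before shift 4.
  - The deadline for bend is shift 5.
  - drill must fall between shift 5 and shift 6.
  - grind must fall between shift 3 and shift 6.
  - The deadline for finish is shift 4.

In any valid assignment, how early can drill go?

Drill is available from shift 5; drill's own window allows nothing later than shift 6.
drill at shift 5 is achievable: drill in shift 5, mill in shift 4, deburr in shift 1, bend in shift 2, finish in shift 1, grind in shift 3.

shift 5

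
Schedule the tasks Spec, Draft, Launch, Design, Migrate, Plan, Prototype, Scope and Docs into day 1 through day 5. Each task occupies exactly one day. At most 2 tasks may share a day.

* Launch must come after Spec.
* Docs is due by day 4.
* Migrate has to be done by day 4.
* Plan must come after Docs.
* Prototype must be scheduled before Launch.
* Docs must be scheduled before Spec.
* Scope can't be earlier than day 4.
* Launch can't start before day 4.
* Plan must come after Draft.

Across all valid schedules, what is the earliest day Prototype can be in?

day 1

Downstream work caps Prototype at day 4.
Prototype at day 1 is achievable: Draft in day 3; Migrate in day 2; Prototype in day 1; Launch in day 4; Design in day 3; Plan in day 5; Spec in day 2; Scope in day 4; Docs in day 1.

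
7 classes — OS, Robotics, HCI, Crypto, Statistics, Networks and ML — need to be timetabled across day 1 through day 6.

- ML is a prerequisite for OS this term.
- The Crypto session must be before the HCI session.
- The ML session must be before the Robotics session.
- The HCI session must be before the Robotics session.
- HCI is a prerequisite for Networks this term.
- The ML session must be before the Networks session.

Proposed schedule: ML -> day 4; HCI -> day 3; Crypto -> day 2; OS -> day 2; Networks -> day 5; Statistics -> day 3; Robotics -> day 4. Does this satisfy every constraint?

Invalid. ML is a prerequisite for OS this term.

ML is a prerequisite for OS this term — violated.
The ML session must be before the Networks session — holds.
HCI is a prerequisite for Networks this term — holds.
The ML session must be before the Robotics session — violated.
The HCI session must be before the Robotics session — holds.
The Crypto session must be before the HCI session — holds.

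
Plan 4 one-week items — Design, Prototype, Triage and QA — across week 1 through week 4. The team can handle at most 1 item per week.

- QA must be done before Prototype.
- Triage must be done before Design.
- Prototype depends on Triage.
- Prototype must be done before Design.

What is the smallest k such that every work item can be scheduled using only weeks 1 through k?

The precedence chain requires at least 3 distinct weeks.
With at most 1 per week and 4 work items, at least 4 weeks are needed.
4 works (last occupied week: week 4): for example Triage in week 1, Design in week 4, QA in week 2, Prototype in week 3.

4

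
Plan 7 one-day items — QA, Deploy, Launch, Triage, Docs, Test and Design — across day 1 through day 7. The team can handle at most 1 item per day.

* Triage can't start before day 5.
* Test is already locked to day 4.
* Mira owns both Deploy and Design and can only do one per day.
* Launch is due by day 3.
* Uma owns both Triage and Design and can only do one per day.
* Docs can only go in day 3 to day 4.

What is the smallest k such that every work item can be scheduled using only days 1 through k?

With at most 1 per day and 7 work items, at least 7 days are needed.
Triage can't be placed before day 5, so the schedule must run through at least day 5.
7 works (last occupied day: day 7): for example QA=day 2, Launch=day 1, Docs=day 3, Design=day 7, Test=day 4, Triage=day 5, Deploy=day 6.

7 days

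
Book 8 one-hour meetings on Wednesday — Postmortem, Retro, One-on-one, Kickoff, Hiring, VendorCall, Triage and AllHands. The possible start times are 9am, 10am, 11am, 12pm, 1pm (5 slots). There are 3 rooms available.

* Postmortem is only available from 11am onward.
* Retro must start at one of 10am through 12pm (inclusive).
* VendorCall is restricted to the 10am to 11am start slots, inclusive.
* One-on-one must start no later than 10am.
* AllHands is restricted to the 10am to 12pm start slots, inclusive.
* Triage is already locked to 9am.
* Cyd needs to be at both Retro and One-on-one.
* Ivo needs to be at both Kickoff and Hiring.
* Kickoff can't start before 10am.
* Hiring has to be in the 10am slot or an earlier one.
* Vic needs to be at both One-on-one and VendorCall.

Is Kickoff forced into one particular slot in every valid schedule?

No

Kickoff can be 10am (e.g. VendorCall=10am; Kickoff=10am; Hiring=9am; Triage=9am; AllHands=11am; Postmortem=11am; Retro=10am; One-on-one=9am) or 11am (e.g. Triage in 9am, Hiring in 9am, Retro in 10am, One-on-one in 9am, AllHands in 10am, Postmortem in 11am, Kickoff in 11am, VendorCall in 10am).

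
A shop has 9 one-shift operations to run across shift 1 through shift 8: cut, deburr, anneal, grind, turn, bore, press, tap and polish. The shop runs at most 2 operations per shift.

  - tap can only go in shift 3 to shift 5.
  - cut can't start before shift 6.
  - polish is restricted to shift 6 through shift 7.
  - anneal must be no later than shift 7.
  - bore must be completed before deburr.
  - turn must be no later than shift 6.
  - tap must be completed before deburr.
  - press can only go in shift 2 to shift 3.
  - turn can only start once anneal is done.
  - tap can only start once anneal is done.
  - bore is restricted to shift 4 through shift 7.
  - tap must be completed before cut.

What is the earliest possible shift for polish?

Polish is available from shift 6; polish's own window allows nothing later than shift 7.
polish at shift 6 is achievable: polish -> shift 6, cut -> shift 6, bore -> shift 4, press -> shift 2, turn -> shift 2, tap -> shift 3, deburr -> shift 5, anneal -> shift 1, grind -> shift 1.

shift 6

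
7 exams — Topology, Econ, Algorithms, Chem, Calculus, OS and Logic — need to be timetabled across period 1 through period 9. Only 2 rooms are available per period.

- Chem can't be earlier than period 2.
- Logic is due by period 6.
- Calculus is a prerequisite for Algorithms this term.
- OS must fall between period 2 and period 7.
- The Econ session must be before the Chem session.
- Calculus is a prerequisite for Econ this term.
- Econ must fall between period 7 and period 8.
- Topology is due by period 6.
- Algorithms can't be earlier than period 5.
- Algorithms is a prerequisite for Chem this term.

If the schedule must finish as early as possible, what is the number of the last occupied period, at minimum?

period 8

The precedence chain requires at least 3 distinct periods.
With at most 2 per period and 7 exams, at least 4 periods are needed.
Propagating the time windows through the other constraints, Chem can't land before period 8, so the schedule must run through at least period 8.
8 works (last occupied period: period 8): for example Topology=period 1; Logic=period 1; Algorithms=period 5; Econ=period 7; OS=period 2; Calculus=period 2; Chem=period 8.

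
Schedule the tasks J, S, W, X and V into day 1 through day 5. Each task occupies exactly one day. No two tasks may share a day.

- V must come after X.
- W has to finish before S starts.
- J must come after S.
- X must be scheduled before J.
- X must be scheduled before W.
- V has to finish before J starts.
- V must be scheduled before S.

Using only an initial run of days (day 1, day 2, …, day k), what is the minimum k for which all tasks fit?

5

The precedence chain requires at least 4 distinct days.
With at most 1 per day and 5 tasks, at least 5 days are needed.
5 works (last occupied day: day 5): for example X=day 1, S=day 4, V=day 2, J=day 5, W=day 3.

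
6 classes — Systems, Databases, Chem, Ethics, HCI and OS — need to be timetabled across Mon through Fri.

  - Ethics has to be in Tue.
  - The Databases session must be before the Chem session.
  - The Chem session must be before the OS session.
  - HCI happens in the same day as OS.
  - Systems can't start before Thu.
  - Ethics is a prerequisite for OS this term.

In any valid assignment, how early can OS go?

Wed

Precedence pushes OS to at least Wed.
OS at Wed is achievable: Ethics -> Tue, HCI -> Wed, Databases -> Mon, Systems -> Thu, OS -> Wed, Chem -> Tue.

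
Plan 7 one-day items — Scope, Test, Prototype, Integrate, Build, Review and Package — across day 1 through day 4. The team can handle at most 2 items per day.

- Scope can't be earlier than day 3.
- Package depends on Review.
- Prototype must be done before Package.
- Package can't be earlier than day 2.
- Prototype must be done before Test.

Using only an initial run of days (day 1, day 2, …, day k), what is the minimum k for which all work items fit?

The precedence chain requires at least 2 distinct days.
With at most 2 per day and 7 work items, at least 4 days are needed.
Scope can't be placed before day 3, so the schedule must run through at least day 3.
4 works (last occupied day: day 4): for example Prototype=day 1; Build=day 4; Review=day 1; Integrate=day 3; Test=day 2; Scope=day 3; Package=day 2.

4 days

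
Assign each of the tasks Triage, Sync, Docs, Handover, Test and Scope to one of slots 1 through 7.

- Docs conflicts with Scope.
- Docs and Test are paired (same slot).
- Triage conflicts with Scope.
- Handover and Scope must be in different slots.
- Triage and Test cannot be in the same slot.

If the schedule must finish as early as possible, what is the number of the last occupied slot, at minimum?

Check 2 slots directly (anything shorter is at least as hard).
Could 2 slots be enough, i.e. nothing placed later than 2? No: Triage, Docs and Scope must all be in different slots (Triage/Docs can't share; Triage/Scope can't share; Docs/Scope can't share), but only 2 slots are available: 3 tasks can't fit in 2 distinct slots.
So 2 slots is not enough.
3 works (last occupied slot: 3): for example Test=2, Docs=2, Handover=1, Scope=3, Triage=1, Sync=1.

3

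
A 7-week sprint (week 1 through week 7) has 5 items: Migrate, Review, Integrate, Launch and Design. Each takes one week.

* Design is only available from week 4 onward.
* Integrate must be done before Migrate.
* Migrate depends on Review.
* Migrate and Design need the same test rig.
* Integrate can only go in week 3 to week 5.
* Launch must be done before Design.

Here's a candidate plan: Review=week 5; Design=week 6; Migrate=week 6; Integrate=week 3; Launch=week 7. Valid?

Launch must be done before Design — violated.
Design is only available from week 4 onward — holds.
Migrate and Design need the same test rig — violated.
Integrate can only go in week 3 to week 5 — holds.
Integrate must be done before Migrate — holds.
Migrate depends on Review — holds.

No. Launch must be done before Design is not satisfied.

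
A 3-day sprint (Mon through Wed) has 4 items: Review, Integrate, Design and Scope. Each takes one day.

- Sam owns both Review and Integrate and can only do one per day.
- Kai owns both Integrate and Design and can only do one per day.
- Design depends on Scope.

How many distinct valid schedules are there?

Splitting on Review: it can be Mon (3), Tue (4), Wed (5). Listing each branch's schedules as (Integrate, Design, Scope):
Review=Mon: (Tue,Wed,Mon) (Tue,Wed,Tue) (Wed,Tue,Mon) — 3.
Review=Tue: (Mon,Tue,Mon) (Mon,Wed,Mon) (Mon,Wed,Tue) (Wed,Tue,Mon) — 4.
Review=Wed: (Mon,Tue,Mon) (Mon,Wed,Mon) (Mon,Wed,Tue) (Tue,Wed,Mon) (Tue,Wed,Tue) — 5.
Summing: 3 + 4 + 5 = 12.

12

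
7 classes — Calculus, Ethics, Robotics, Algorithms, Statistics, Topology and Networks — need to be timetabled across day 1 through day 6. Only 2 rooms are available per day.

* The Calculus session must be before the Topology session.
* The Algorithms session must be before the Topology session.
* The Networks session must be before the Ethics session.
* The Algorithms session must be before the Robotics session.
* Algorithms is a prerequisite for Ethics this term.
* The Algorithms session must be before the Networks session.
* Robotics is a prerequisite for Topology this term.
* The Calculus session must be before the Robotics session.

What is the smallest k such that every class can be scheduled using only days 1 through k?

The precedence chain requires at least 3 distinct days.
With at most 2 per day and 7 classes, at least 4 days are needed.
4 works (last occupied day: day 4): for example Topology=day 3, Algorithms=day 1, Statistics=day 4, Calculus=day 1, Networks=day 2, Robotics=day 2, Ethics=day 3.

4 days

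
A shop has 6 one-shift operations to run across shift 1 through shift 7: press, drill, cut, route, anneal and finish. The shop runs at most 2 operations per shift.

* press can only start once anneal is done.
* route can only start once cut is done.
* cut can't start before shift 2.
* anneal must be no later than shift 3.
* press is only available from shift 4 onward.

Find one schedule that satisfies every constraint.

cut -> shift 2, press -> shift 4, route -> shift 3, anneal -> shift 1, drill -> shift 1, finish -> shift 2

Checking: anneal(shift 1) before press(shift 4); cut(shift 2) before route(shift 3); cut=shift 2 in [shift 2,shift 7]; press=shift 4 in [shift 4,shift 7]; anneal=shift 1 in [shift 1,shift 3]; max 2 per shift (cap 2).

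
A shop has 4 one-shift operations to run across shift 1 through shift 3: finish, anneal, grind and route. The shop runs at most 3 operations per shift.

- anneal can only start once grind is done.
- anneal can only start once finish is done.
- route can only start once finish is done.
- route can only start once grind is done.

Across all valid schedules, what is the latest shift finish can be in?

shift 2

Downstream work caps finish at shift 2.
finish at shift 2 is achievable: route in shift 3; finish in shift 2; grind in shift 1; anneal in shift 3.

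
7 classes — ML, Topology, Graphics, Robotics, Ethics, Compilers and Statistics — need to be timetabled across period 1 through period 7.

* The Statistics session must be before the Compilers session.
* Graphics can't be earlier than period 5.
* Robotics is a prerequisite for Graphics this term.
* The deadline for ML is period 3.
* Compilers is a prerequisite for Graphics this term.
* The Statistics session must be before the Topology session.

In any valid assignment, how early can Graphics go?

period 5

Graphics is available from period 5.
Graphics at period 5 is achievable: Graphics -> period 5; Robotics -> period 1; ML -> period 1; Ethics -> period 1; Topology -> period 2; Statistics -> period 1; Compilers -> period 2.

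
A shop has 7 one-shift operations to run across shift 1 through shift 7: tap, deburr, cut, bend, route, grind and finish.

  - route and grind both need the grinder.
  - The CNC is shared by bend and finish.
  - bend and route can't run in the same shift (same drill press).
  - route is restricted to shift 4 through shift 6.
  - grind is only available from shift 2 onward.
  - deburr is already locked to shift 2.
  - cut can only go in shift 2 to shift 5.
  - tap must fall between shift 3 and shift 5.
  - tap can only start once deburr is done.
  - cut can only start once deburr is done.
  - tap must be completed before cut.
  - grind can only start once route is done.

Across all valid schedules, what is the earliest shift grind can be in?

shift 5

Grind is available from shift 2; precedence pushes grind to at least shift 5.
grind at shift 5 is achievable: tap -> shift 3; route -> shift 4; cut -> shift 4; bend -> shift 1; finish -> shift 2; deburr -> shift 2; grind -> shift 5.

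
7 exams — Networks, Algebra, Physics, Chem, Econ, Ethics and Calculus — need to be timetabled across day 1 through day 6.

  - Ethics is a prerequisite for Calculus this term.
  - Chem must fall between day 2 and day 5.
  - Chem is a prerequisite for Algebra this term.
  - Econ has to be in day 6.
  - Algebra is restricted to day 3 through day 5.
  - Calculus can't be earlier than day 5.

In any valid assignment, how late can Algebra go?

day 5

Algebra is available from day 3; Algebra's own window allows nothing later than day 5.
Algebra at day 5 is achievable: Networks in day 1; Physics in day 1; Algebra in day 5; Calculus in day 5; Chem in day 2; Econ in day 6; Ethics in day 1.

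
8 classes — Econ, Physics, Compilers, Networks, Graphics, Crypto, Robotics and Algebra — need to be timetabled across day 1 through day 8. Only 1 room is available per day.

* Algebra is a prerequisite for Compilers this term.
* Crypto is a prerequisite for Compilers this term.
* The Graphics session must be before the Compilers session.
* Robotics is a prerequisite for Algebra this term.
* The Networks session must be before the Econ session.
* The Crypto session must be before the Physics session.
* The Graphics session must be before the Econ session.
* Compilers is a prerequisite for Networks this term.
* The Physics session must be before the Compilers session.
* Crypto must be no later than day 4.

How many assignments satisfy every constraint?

30

Splitting on Physics: it can be day 2 (3), day 3 (6), day 4 (9), day 5 (12). Listing each branch's schedules as (Econ, Compilers, Networks, Graphics, Crypto, Robotics, Algebra) by day number:
Physics=day 2: (8,6,7,3,1,4,5) (8,6,7,4,1,3,5) (8,6,7,5,1,3,4) — 3.
Physics=day 3: (8,6,7,1,2,4,5) (8,6,7,2,1,4,5) (8,6,7,4,1,2,5) (8,6,7,4,2,1,5) (8,6,7,5,1,2,4) (8,6,7,5,2,1,4) — 6.
Physics=day 4: (8,6,7,1,2,3,5) (8,6,7,1,3,2,5) (8,6,7,2,1,3,5) (8,6,7,2,3,1,5) (8,6,7,3,1,2,5) (8,6,7,3,2,1,5) (8,6,7,5,1,2,3) (8,6,7,5,2,1,3) (8,6,7,5,3,1,2) — 9.
Physics=day 5: (8,6,7,1,2,3,4) (8,6,7,1,3,2,4) (8,6,7,1,4,2,3) (8,6,7,2,1,3,4) (8,6,7,2,3,1,4) (8,6,7,2,4,1,3) (8,6,7,3,1,2,4) (8,6,7,3,2,1,4) (8,6,7,3,4,1,2) (8,6,7,4,1,2,3) (8,6,7,4,2,1,3) (8,6,7,4,3,1,2) — 12.
Summing: 3 + 6 + 9 + 12 = 30.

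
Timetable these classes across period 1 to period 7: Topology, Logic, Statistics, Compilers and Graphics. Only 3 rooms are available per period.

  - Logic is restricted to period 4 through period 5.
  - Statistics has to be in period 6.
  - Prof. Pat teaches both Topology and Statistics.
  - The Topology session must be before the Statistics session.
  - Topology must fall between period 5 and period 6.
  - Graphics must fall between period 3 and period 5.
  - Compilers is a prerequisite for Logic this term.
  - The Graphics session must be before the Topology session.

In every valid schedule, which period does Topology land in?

period 5

Topology's window is period 5–period 6.
Statistics is fixed at period 6, and Topology can't share a period with Statistics.
So Topology must be period 5.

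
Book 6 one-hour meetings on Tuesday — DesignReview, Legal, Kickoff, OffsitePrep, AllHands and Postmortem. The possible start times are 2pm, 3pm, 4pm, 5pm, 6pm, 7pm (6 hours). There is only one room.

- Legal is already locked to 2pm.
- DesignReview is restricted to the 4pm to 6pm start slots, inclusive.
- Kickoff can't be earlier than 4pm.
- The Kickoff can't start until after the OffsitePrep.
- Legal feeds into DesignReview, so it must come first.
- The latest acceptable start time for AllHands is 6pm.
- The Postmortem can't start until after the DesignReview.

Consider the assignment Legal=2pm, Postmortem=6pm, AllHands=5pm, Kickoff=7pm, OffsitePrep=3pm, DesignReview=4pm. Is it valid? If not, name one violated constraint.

The Kickoff can't start until after the OffsitePrep — holds.
Kickoff can't be earlier than 4pm — holds.
There is only one room — holds.
Legal is already locked to 2pm — holds.
Legal feeds into DesignReview, so it must come first — holds.
DesignReview is restricted to the 4pm to 6pm start slots, inclusive — holds.
The Postmortem can't start until after the DesignReview — holds.
The latest acceptable start time for AllHands is 6pm — holds.

Yes, all constraints hold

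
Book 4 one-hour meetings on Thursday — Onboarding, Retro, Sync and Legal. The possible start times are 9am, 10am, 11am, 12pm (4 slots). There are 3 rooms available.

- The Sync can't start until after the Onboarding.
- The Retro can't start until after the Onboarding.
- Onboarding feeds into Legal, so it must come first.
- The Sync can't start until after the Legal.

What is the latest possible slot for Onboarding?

10am

Downstream work caps Onboarding at 10am.
Onboarding at 10am is achievable: Retro in 11am; Onboarding in 10am; Sync in 12pm; Legal in 11am.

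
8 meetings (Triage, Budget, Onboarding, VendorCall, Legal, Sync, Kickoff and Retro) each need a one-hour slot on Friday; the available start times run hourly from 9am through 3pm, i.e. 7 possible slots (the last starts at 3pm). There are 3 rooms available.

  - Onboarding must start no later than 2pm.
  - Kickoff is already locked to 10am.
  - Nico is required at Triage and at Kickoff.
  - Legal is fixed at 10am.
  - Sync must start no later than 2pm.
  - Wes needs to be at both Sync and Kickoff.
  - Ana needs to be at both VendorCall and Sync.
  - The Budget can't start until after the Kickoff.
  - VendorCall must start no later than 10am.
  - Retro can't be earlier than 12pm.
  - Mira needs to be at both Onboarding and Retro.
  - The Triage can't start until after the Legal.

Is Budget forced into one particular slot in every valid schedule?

No

Budget can be 11am (e.g. Onboarding -> 9am, Sync -> 11am, VendorCall -> 9am, Budget -> 11am, Retro -> 12pm, Legal -> 10am, Kickoff -> 10am, Triage -> 11am) or 12pm (e.g. Budget -> 12pm, Triage -> 11am, Kickoff -> 10am, Onboarding -> 9am, VendorCall -> 9am, Legal -> 10am, Sync -> 11am, Retro -> 12pm).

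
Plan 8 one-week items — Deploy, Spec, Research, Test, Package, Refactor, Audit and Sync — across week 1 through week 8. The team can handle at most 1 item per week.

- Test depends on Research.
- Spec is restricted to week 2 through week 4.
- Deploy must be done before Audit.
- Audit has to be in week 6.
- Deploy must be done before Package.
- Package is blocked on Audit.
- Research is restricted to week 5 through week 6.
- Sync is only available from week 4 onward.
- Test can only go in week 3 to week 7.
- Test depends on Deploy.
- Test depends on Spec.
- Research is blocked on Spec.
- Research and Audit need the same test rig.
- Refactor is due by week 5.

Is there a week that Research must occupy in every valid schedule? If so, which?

Research's window is week 5–week 6.
Audit is fixed at week 6, and Research can't share a week with Audit.
So Research must be week 5.

week 5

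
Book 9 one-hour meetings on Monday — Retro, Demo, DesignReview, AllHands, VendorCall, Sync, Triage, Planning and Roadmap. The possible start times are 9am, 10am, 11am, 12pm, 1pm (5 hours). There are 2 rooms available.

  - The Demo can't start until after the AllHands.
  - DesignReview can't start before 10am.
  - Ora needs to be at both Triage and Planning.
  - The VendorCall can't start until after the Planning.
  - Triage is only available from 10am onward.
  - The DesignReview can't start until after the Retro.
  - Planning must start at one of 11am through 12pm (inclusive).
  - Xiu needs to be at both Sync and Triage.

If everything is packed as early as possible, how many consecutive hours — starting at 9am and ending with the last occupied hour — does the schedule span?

The precedence chain requires at least 2 distinct hours.
With at most 2 per hour and 9 meetings, at least 5 hours are needed.
Propagating the time windows through the other constraints, VendorCall can't land before 12pm — that is hour 4 counting from 9am — so the schedule must run through at least 4 hours.
5 works (last occupied hour: 1pm): for example VendorCall in 12pm, Planning in 11am, Sync in 12pm, Retro in 9am, Triage in 10am, Roadmap in 1pm, DesignReview in 10am, AllHands in 9am, Demo in 11am.

5 hours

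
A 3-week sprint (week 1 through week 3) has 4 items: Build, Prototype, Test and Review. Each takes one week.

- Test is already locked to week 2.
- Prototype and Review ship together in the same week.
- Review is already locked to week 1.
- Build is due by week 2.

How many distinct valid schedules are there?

2

Enumerating: Prototype=week 1, Review=week 1, Build=week 1, Test=week 2 | Test in week 2; Prototype in week 1; Build in week 2; Review in week 1.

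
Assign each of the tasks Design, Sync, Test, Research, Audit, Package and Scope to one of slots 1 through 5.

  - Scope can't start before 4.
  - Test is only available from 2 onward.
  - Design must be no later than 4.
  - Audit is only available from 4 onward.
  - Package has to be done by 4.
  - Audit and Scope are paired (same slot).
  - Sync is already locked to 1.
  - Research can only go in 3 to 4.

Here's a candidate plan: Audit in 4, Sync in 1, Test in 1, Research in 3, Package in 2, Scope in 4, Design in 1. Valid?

No. Test is only available from 2 onward is not satisfied.

Package has to be done by 4 — holds.
Audit is only available from 4 onward — holds.
Sync is already locked to 1 — holds.
Audit and Scope are paired (same slot) — holds.
Design must be no later than 4 — holds.
Research can only go in 3 to 4 — holds.
Test is only available from 2 onward — violated.
Scope can't start before 4 — holds.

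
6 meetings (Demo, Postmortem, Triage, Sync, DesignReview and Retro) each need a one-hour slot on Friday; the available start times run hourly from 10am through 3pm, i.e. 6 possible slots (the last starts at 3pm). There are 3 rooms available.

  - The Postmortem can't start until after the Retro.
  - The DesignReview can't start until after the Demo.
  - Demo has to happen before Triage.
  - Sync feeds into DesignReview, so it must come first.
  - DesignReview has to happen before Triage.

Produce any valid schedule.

Sync in 10am; Postmortem in 11am; DesignReview in 11am; Retro in 10am; Demo in 10am; Triage in 12pm

Checking: Demo(10am) before DesignReview(11am); Sync(10am) before DesignReview(11am); Retro(10am) before Postmortem(11am); DesignReview(11am) before Triage(12pm); Demo(10am) before Triage(12pm); max 3 per slot (cap 3).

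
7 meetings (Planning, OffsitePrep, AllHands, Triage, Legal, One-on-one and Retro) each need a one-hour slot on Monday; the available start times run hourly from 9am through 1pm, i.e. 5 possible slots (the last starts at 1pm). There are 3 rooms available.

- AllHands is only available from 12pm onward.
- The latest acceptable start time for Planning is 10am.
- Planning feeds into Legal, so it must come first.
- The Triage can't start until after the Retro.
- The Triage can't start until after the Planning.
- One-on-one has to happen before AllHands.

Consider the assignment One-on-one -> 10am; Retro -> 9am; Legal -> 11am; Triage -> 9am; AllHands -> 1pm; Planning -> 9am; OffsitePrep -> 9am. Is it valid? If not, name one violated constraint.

No — it violates: There are 3 rooms available

The Triage can't start until after the Retro — violated.
Planning feeds into Legal, so it must come first — holds.
One-on-one has to happen before AllHands — holds.
The Triage can't start until after the Planning — violated.
There are 3 rooms available — violated.
The latest acceptable start time for Planning is 10am — holds.
AllHands is only available from 12pm onward — holds.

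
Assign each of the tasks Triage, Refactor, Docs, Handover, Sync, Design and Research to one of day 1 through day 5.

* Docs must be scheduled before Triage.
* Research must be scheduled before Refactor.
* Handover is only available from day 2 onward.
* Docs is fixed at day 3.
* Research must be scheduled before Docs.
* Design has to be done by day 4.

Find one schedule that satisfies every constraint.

Sync -> day 1; Docs -> day 3; Research -> day 1; Refactor -> day 2; Handover -> day 2; Triage -> day 4; Design -> day 1

Checking: Research(day 1) before Docs(day 3); Docs(day 3) before Triage(day 4); Research(day 1) before Refactor(day 2); Docs=day 3 in [day 3,day 3]; Handover=day 2 in [day 2,day 5]; Design=day 1 in [day 1,day 4].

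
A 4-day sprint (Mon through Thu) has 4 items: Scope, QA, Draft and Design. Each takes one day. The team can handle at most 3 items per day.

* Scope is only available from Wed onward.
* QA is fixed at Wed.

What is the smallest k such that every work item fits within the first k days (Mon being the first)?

3

With at most 3 per day and 4 work items, at least 2 days are needed.
Scope can't be placed before Wed — that is day 3 counting from Mon — so the schedule must run through at least 3 days.
3 works (last occupied day: Wed): for example Scope=Wed, Design=Mon, Draft=Mon, QA=Wed.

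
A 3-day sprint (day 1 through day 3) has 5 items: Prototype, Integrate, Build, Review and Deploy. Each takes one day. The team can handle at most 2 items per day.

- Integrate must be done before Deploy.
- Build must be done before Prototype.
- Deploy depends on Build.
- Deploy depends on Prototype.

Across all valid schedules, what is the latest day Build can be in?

Downstream work caps Build at day 1.
Build at day 1 is achievable: Integrate in day 1, Prototype in day 2, Build in day 1, Review in day 2, Deploy in day 3.

day 1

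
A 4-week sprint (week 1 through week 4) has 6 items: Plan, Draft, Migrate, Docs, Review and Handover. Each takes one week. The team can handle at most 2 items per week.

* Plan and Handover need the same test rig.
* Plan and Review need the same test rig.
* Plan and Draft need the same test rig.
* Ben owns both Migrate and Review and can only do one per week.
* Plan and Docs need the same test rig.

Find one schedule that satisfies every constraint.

Plan=week 1; Migrate=week 1; Docs=week 2; Review=week 3; Draft=week 2; Handover=week 3

Checking: Plan(week 1) != Draft(week 2); Plan(week 1) != Docs(week 2); Plan(week 1) != Review(week 3); Plan(week 1) != Handover(week 3); Migrate(week 1) != Review(week 3); max 2 per week (cap 2).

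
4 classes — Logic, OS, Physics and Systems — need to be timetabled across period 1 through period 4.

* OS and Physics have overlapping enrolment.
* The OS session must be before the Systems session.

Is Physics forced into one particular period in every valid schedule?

No

Physics can be period 1 (e.g. Physics -> period 1, OS -> period 2, Logic -> period 1, Systems -> period 3) or period 2 (e.g. Systems=period 2; Logic=period 1; Physics=period 2; OS=period 1).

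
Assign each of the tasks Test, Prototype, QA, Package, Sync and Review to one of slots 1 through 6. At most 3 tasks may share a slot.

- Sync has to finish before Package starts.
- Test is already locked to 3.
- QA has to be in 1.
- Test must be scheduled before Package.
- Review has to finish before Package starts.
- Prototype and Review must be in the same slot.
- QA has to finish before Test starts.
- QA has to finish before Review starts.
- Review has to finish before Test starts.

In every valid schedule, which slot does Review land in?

QA is fixed at 1 and must come before Review, so Review is at least 2.
Test is fixed at 3 and must come after Review, so Review is at most 2.
So Review must be 2.

2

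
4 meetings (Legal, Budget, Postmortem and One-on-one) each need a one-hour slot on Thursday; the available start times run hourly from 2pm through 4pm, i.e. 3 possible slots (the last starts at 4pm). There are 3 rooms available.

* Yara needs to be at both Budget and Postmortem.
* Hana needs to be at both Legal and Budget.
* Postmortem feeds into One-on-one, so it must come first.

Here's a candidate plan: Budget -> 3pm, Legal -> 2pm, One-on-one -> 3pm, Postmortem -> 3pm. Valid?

Invalid. Yara needs to be at both Budget and Postmortem.

Hana needs to be at both Legal and Budget — holds.
Postmortem feeds into One-on-one, so it must come first — violated.
Yara needs to be at both Budget and Postmortem — violated.
There are 3 rooms available — holds.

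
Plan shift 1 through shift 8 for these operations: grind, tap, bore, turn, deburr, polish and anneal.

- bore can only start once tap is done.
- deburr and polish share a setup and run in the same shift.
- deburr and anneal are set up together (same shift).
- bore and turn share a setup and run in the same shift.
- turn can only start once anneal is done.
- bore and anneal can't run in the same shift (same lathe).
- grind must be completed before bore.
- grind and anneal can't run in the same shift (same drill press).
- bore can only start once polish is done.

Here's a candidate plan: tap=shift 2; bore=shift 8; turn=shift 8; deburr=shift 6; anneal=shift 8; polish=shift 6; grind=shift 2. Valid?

No. bore and anneal can't run in the same shift (same lathe) is not satisfied.

grind must be completed before bore — holds.
bore can only start once tap is done — holds.
grind and anneal can't run in the same shift (same drill press) — holds.
deburr and polish share a setup and run in the same shift — holds.
bore and anneal can't run in the same shift (same lathe) — violated.
deburr and anneal are set up together (same shift) — violated.
bore can only start once polish is done — holds.
turn can only start once anneal is done — violated.
bore and turn share a setup and run in the same shift — holds.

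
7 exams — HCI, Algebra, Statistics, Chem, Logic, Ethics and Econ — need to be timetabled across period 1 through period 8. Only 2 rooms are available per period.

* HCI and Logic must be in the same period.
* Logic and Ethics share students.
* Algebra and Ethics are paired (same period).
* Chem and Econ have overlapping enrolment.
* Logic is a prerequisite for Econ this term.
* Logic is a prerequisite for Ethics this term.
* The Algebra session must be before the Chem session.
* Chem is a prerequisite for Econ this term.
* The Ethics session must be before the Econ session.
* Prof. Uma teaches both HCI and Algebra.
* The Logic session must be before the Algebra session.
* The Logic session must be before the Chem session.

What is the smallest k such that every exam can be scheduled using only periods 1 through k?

The precedence chain requires at least 4 distinct periods.
With at most 2 per period and 7 exams, at least 4 periods are needed.
4 works (last occupied period: period 4): for example Logic=period 1, Chem=period 3, HCI=period 1, Econ=period 4, Algebra=period 2, Ethics=period 2, Statistics=period 3.

4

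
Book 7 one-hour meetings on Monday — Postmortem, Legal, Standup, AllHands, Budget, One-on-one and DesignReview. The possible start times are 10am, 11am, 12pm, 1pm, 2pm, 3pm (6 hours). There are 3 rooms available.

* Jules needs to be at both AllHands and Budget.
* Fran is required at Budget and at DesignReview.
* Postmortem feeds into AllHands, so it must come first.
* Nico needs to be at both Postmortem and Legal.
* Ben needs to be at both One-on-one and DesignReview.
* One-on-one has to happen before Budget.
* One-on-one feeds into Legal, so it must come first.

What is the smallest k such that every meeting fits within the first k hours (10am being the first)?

3 hours

The precedence chain requires at least 2 distinct hours.
With at most 3 per hour and 7 meetings, at least 3 hours are needed.
3 works (last occupied hour: 12pm): for example Standup in 10am; Budget in 12pm; AllHands in 11am; DesignReview in 11am; Legal in 11am; One-on-one in 10am; Postmortem in 10am.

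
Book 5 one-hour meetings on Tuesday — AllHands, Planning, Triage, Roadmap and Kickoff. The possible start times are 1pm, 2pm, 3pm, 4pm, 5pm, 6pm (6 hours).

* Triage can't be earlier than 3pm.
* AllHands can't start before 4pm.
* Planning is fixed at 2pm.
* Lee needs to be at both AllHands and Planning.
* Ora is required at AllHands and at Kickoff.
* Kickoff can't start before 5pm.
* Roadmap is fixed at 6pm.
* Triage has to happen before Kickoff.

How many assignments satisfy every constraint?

Splitting on AllHands: it can be 4pm (5), 5pm (3), 6pm (2). Listing each branch's schedules as (Planning, Triage, Roadmap, Kickoff):
AllHands=4pm: (2pm,3pm,6pm,5pm) (2pm,3pm,6pm,6pm) (2pm,4pm,6pm,5pm) (2pm,4pm,6pm,6pm) (2pm,5pm,6pm,6pm) — 5.
AllHands=5pm: (2pm,3pm,6pm,6pm) (2pm,4pm,6pm,6pm) (2pm,5pm,6pm,6pm) — 3.
AllHands=6pm: (2pm,3pm,6pm,5pm) (2pm,4pm,6pm,5pm) — 2.
Summing: 5 + 3 + 2 = 10.

10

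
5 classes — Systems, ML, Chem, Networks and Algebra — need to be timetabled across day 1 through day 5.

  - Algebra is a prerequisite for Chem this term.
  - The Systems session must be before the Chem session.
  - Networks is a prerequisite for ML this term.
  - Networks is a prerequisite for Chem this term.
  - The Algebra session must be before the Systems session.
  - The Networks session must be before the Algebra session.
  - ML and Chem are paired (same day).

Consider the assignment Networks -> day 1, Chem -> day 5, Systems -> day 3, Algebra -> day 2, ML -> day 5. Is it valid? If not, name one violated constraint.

Yes, all constraints hold

Algebra is a prerequisite for Chem this term — holds.
The Systems session must be before the Chem session — holds.
ML and Chem are paired (same day) — holds.
The Algebra session must be before the Systems session — holds.
Networks is a prerequisite for ML this term — holds.
The Networks session must be before the Algebra session — holds.
Networks is a prerequisite for Chem this term — holds.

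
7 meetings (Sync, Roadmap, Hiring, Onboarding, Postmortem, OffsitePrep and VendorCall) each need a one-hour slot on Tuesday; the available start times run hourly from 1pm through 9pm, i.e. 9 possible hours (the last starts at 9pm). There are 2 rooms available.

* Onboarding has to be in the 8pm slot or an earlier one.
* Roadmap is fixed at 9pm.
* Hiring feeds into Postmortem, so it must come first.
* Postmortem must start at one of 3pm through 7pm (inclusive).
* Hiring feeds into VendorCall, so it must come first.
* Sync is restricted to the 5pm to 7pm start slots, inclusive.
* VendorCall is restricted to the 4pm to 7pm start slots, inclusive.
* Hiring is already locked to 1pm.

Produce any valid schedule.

Onboarding in 1pm; OffsitePrep in 2pm; Sync in 5pm; VendorCall in 4pm; Roadmap in 9pm; Hiring in 1pm; Postmortem in 3pm

Checking: Hiring(1pm) before VendorCall(4pm); Hiring(1pm) before Postmortem(3pm); Sync=5pm in [5pm,7pm]; Postmortem=3pm in [3pm,7pm]; VendorCall=4pm in [4pm,7pm]; Roadmap=9pm in [9pm,9pm]; Onboarding=1pm in [1pm,8pm]; Hiring=1pm in [1pm,1pm]; max 2 per hour (cap 2).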